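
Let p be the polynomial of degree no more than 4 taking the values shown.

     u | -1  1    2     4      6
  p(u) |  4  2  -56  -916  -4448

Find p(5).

-2186

Write p(u) = au^4 + bu^3 + cu^2 + du + e. Substituting each data point gives a linear system:
  a - b + c - d + e = 4
  a + b + c + d + e = 2
  16a + 8b + 4c + 2d + e = -56
  256a + 64b + 16c + 4d + e = -916
  1296a + 216b + 36c + 6d + e = -4448
Solving the system yields a = -3, b = -3, c = 2, d = 2, e = 4.
So p(u) = -3u^4 - 3u^3 + 2u^2 + 2u + 4.
Then p(5) = -2186.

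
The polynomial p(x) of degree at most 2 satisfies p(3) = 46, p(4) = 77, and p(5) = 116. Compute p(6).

Forward differences of the values at x = 3, 4, 5:
  p  : 46  77  116
  Δ  : 31  39
  Δ^2: 8
The second differences are constant, confirming degree 2.
Interpolating (Newton forward form) and evaluating at x = 6 gives p(6) = 163.

163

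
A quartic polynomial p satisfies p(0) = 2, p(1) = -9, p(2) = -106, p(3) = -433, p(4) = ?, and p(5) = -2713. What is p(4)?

The 5 known points determine the degree-4 polynomial uniquely.
Write p(u) = au^4 + bu^3 + cu^2 + du + e. Substituting each data point gives a linear system:
  e = 2
  a + b + c + d + e = -9
  16a + 8b + 4c + 2d + e = -106
  81a + 27b + 9c + 3d + e = -433
  625a + 125b + 25c + 5d + e = -2713
Solving the system yields a = -3, b = -6, c = -4, d = 2, e = 2.
So p(u) = -3u^4 - 6u^3 - 4u^2 + 2u + 2.
Then p(4) = -1206.

-1206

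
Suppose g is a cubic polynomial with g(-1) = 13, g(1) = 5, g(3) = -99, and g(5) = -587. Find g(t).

g(t) = -6t^3 + 6t^2 + 2t + 3

Using the Lagrange interpolation formula with nodes -1, 1, 3, 5:
  L_0(t) = (t - 1)(t - 3)(t - 5) / -48
  L_1(t) = (t + 1)(t - 3)(t - 5) / 16
  L_2(t) = (t + 1)(t - 1)(t - 5) / -16
  L_3(t) = (t + 1)(t - 1)(t - 3) / 48
Then g(t) = 13·L_0(t) + 5·L_1(t) - 99·L_2(t) - 587·L_3(t).
Expanding and collecting terms gives g(t) = -6t³ + 6t² + 2t + 3.
Check: g(5) = -587. ✓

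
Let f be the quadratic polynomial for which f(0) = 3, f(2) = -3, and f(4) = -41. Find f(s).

f(s) = -4s^2 + 5s + 3

Write f(s) = as^2 + bs + c. Substituting each data point gives a linear system:
  c = 3
  4a + 2b + c = -3
  16a + 4b + c = -41
Solving the system yields a = -4, b = 5, c = 3.
So f(s) = -4s² + 5s + 3.
Check: f(0) = 3. ✓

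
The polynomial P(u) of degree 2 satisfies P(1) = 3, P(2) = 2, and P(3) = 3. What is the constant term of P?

Write P(u) = au^2 + bu + c. Substituting each data point gives a linear system:
  a + b + c = 3
  4a + 2b + c = 2
  9a + 3b + c = 3
Solving the system yields a = 1, b = -4, c = 6.
So P(u) = u^2 - 4u + 6.
The constant term is 6.

6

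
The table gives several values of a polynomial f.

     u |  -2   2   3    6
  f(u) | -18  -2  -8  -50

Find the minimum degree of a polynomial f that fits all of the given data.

Divided differences on the nodes -2, 2, 3, 6:
  order 0: -18  -2  -8  -50
  order 1: 4  -6  -14
  order 2: -2  -2
  order 3: 0
The order-2 divided differences are all -2 (nonzero) and every higher order vanishes, so the data lies on a polynomial of degree exactly 2.

2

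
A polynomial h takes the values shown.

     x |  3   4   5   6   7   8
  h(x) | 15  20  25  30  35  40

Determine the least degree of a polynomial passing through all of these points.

Forward differences of the values at x = 3, 4, 5, 6, 7, 8:
  h  : 15  20  25  30  35  40
  Δ  : 5  5  5  5  5
  Δ^2: 0  0  0  0
  Δ^3: 0  0  0
  Δ^4: 0  0
  Δ^5: 0
The first differences are constant (5) and nonzero, while all higher differences vanish, so the minimal degree is 1.

1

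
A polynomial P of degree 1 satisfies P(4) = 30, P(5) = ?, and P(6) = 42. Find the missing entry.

The 2 known points determine the degree-1 polynomial uniquely.
Write P(u) = au + b. Substituting each data point gives a linear system:
  4a + b = 30
  6a + b = 42
Solving the system yields a = 6, b = 6.
So P(u) = 6u + 6.
Then P(5) = 36.

36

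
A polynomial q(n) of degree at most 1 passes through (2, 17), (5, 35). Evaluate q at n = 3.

Using the Lagrange interpolation formula with nodes 2, 5:
  L_0(n) = (n - 5) / -3
  L_1(n) = (n - 2) / 3
Then q(n) = 17·L_0(n) + 35·L_1(n).
Expanding and collecting terms gives q(n) = 6n + 5.
Evaluating at n = 3: q(3) = 23.

23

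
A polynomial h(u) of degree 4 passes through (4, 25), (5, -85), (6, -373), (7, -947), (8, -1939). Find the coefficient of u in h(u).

Write h(u) = au^4 + bu^3 + cu^2 + du + e. Substituting each data point gives a linear system:
  256a + 64b + 16c + 4d + e = 25
  625a + 125b + 25c + 5d + e = -85
  1296a + 216b + 36c + 6d + e = -373
  2401a + 343b + 49c + 7d + e = -947
  4096a + 512b + 64c + 8d + e = -1939
Solving the system yields a = -1, b = 4, c = 2, d = -3, e = 5.
So h(u) = -u^4 + 4u^3 + 2u^2 - 3u + 5.
The coefficient of u is -3.

-3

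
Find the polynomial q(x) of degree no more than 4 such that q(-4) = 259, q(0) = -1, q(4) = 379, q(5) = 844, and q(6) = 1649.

q(x) = x^4 + x^3 + 4x^2 - x - 1

Using the Lagrange interpolation formula with nodes -4, 0, 4, 5, 6:
  L_0(x) = x(x - 4)(x - 5)(x - 6) / 2880
  L_1(x) = (x + 4)(x - 4)(x - 5)(x - 6) / -480
  L_2(x) = (x + 4)x(x - 5)(x - 6) / 64
  L_3(x) = (x + 4)x(x - 4)(x - 6) / -45
  L_4(x) = (x + 4)x(x - 4)(x - 5) / 120
Then q(x) = 259·L_0(x) - 1·L_1(x) + 379·L_2(x) + 844·L_3(x) + 1649·L_4(x).
Expanding and collecting terms gives q(x) = x^4 + x^3 + 4x^2 - x - 1.
Check: q(0) = -1. ✓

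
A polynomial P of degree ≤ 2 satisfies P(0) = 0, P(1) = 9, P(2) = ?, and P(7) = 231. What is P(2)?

26

The 3 known points determine the degree-2 polynomial uniquely.
Write P(x) = ax^2 + bx + c. Substituting each data point gives a linear system:
  c = 0
  a + b + c = 9
  49a + 7b + c = 231
Solving the system yields a = 4, b = 5, c = 0.
So P(x) = 4x² + 5x.
Then P(2) = 26.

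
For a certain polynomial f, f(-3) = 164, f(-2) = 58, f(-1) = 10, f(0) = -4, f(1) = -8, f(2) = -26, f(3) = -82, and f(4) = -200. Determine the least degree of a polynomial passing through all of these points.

3

Forward differences of the values at x = -3, -2, -1, 0, 1, 2, 3, 4:
  f  : 164  58  10  -4  -8  -26  -82  -200
  Δ  : -106  -48  -14  -4  -18  -56  -118
  Δ^2: 58  34  10  -14  -38  -62
  Δ^3: -24  -24  -24  -24  -24
  Δ^4: 0  0  0  0
  Δ^5: 0  0  0
  Δ^6: 0  0
  Δ^7: 0
The third differences are constant (-24) and nonzero, while all higher differences vanish, so the minimal degree is 3.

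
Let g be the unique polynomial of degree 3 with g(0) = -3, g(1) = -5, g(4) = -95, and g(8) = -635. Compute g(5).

-173

Write g(x) = ax^3 + bx^2 + cx + d. Substituting each data point gives a linear system:
  d = -3
  a + b + c + d = -5
  64a + 16b + 4c + d = -95
  512a + 64b + 8c + d = -635
Solving the system yields a = -1, b = -2, c = 1, d = -3.
So g(x) = -x^3 - 2x^2 + x - 3.
Then g(5) = -173.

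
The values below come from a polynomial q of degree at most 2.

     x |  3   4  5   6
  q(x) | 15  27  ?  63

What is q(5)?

43

On equispaced nodes a degree-2 polynomial has vanishing third forward difference, so
  - q(3) + 3·q(4) - 3·q(5) + q(6) = 0.
Substituting the known values and solving for q(5):
  -3·q(5) = -129
  q(5) = 43.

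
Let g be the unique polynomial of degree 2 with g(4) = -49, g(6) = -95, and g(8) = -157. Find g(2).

Write g(s) = as^2 + bs + c. Substituting each data point gives a linear system:
  16a + 4b + c = -49
  36a + 6b + c = -95
  64a + 8b + c = -157
Solving the system yields a = -2, b = -3, c = -5.
So g(s) = -2s^2 - 3s - 5.
Then g(2) = -19.

-19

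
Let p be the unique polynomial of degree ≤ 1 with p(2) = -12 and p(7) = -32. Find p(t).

Using the Lagrange interpolation formula with nodes 2, 7:
  L_0(t) = (t - 7) / -5
  L_1(t) = (t - 2) / 5
Then p(t) = -12·L_0(t) - 32·L_1(t).
Expanding and collecting terms gives p(t) = -4t - 4.
Check: p(7) = -32. ✓

p(t) = -4t - 4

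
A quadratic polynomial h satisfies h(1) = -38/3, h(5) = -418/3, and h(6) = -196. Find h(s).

Using the Lagrange interpolation formula with nodes 1, 5, 6:
  L_0(s) = (s - 5)(s - 6) / 20
  L_1(s) = (s - 1)(s - 6) / -4
  L_2(s) = (s - 1)(s - 5) / 5
Then h(s) = -38/3·L_0(s) - 418/3·L_1(s) - 196·L_2(s).
Expanding and collecting terms gives h(s) = -5s² - (5/3)s - 6.
Check: h(1) = -38/3. ✓

h(s) = -5s^2 - (5/3)s - 6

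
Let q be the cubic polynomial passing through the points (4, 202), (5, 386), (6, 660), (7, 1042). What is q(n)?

q(n) = 3n^3 + n + 6

Using the Lagrange interpolation formula with nodes 4, 5, 6, 7:
  L_0(n) = (n - 5)(n - 6)(n - 7) / -6
  L_1(n) = (n - 4)(n - 6)(n - 7) / 2
  L_2(n) = (n - 4)(n - 5)(n - 7) / -2
  L_3(n) = (n - 4)(n - 5)(n - 6) / 6
Then q(n) = 202·L_0(n) + 386·L_1(n) + 660·L_2(n) + 1042·L_3(n).
Expanding and collecting terms gives q(n) = 3n^3 + n + 6.
Check: q(6) = 660. ✓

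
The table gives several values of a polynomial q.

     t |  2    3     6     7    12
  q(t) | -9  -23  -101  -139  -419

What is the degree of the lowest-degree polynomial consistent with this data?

Divided differences on the nodes 2, 3, 6, 7, 12:
  order 0: -9  -23  -101  -139  -419
  order 1: -14  -26  -38  -56
  order 2: -3  -3  -3
  order 3: 0  0
  order 4: 0
The order-2 divided differences are all -3 (nonzero) and every higher order vanishes, so the data lies on a polynomial of degree exactly 2.

2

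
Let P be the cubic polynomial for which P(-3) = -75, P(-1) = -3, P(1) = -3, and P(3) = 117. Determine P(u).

Write P(u) = au^3 + bu^2 + cu + d. Substituting each data point gives a linear system:
  -27a + 9b - 3c + d = -75
  -a + b - c + d = -3
  a + b + c + d = -3
  27a + 9b + 3c + d = 117
Solving the system yields a = 4, b = 3, c = -4, d = -6.
So P(u) = 4u^3 + 3u^2 - 4u - 6.
Check: P(-3) = -75. ✓

P(u) = 4u^3 + 3u^2 - 4u - 6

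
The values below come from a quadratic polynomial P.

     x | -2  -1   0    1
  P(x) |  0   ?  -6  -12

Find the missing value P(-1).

-2

On equispaced nodes a degree-2 polynomial has vanishing third forward difference, so
  - P(-2) + 3·P(-1) - 3·P(0) + P(1) = 0.
Substituting the known values and solving for P(-1):
  3·P(-1) = -6
  P(-1) = -2.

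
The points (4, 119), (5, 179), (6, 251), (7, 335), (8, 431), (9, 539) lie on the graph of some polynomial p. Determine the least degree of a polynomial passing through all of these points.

2

Forward differences of the values at n = 4, 5, 6, 7, 8, 9:
  p  : 119  179  251  335  431  539
  Δ  : 60  72  84  96  108
  Δ^2: 12  12  12  12
  Δ^3: 0  0  0
  Δ^4: 0  0
  Δ^5: 0
The second differences are constant (12) and nonzero, while all higher differences vanish, so the minimal degree is 2.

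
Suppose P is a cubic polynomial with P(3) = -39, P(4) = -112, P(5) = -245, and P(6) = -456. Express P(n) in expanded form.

Using the Lagrange interpolation formula with nodes 3, 4, 5, 6:
  L_0(n) = (n - 4)(n - 5)(n - 6) / -6
  L_1(n) = (n - 3)(n - 5)(n - 6) / 2
  L_2(n) = (n - 3)(n - 4)(n - 6) / -2
  L_3(n) = (n - 3)(n - 4)(n - 5) / 6
Then P(n) = -39·L_0(n) - 112·L_1(n) - 245·L_2(n) - 456·L_3(n).
Expanding and collecting terms gives P(n) = -3n^3 + 6n^2 - 4n.
Check: P(5) = -245. ✓

P(n) = -3n^3 + 6n^2 - 4n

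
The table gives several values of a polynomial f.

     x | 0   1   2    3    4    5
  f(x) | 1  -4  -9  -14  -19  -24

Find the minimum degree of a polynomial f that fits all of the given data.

1

Forward differences of the values at x = 0, 1, 2, 3, 4, 5:
  f  : 1  -4  -9  -14  -19  -24
  Δ  : -5  -5  -5  -5  -5
  Δ^2: 0  0  0  0
  Δ^3: 0  0  0
  Δ^4: 0  0
  Δ^5: 0
The first differences are constant (-5) and nonzero, while all higher differences vanish, so the minimal degree is 1.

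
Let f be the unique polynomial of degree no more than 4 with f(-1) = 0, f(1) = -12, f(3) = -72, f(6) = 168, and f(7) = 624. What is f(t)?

Write f(t) = at^4 + bt^3 + ct^2 + dt + e. Substituting each data point gives a linear system:
  a - b + c - d + e = 0
  a + b + c + d + e = -12
  81a + 27b + 9c + 3d + e = -72
  1296a + 216b + 36c + 6d + e = 168
  2401a + 343b + 49c + 7d + e = 624
Solving the system yields a = 1, b = -5, c = -1, d = -1, e = -6.
So f(t) = t⁴ - 5t³ - t² - t - 6.
Check: f(1) = -12. ✓

f(t) = t^4 - 5t^3 - t^2 - t - 6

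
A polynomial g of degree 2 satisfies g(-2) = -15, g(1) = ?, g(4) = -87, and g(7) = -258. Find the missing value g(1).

The 3 known points determine the degree-2 polynomial uniquely.
Write g(n) = an^2 + bn + c. Substituting each data point gives a linear system:
  4a - 2b + c = -15
  16a + 4b + c = -87
  49a + 7b + c = -258
Solving the system yields a = -5, b = -2, c = 1.
So g(n) = -5n² - 2n + 1.
Then g(1) = -6.

-6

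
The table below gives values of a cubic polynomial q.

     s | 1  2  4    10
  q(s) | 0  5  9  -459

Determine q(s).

Write q(s) = as^3 + bs^2 + cs + d. Substituting each data point gives a linear system:
  a + b + c + d = 0
  8a + 4b + 2c + d = 5
  64a + 16b + 4c + d = 9
  1000a + 100b + 10c + d = -459
Solving the system yields a = -1, b = 6, c = -6, d = 1.
So q(s) = -s^3 + 6s^2 - 6s + 1.
Check: q(4) = 9. ✓

q(s) = -s^3 + 6s^2 - 6s + 1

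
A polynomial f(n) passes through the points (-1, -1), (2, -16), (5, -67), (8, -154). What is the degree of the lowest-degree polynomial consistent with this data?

Forward differences of the values at n = -1, 2, 5, 8:
  f  : -1  -16  -67  -154
  Δ  : -15  -51  -87
  Δ^2: -36  -36
  Δ^3: 0
The second differences are constant (-36) and nonzero, while all higher differences vanish, so the minimal degree is 2.

2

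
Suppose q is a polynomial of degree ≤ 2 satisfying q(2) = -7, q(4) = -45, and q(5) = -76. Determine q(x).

q(x) = -4x^2 + 5x - 1

Using the Lagrange interpolation formula with nodes 2, 4, 5:
  L_0(x) = (x - 4)(x - 5) / 6
  L_1(x) = (x - 2)(x - 5) / -2
  L_2(x) = (x - 2)(x - 4) / 3
Then q(x) = -7·L_0(x) - 45·L_1(x) - 76·L_2(x).
Expanding and collecting terms gives q(x) = -4x² + 5x - 1.
Check: q(4) = -45. ✓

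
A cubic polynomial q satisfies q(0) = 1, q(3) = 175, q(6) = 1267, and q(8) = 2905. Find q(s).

q(s) = 5s^3 + 6s^2 - 5s + 1

Using the Lagrange interpolation formula with nodes 0, 3, 6, 8:
  L_0(s) = (s - 3)(s - 6)(s - 8) / -144
  L_1(s) = s(s - 6)(s - 8) / 45
  L_2(s) = s(s - 3)(s - 8) / -36
  L_3(s) = s(s - 3)(s - 6) / 80
Then q(s) = 1·L_0(s) + 175·L_1(s) + 1267·L_2(s) + 2905·L_3(s).
Expanding and collecting terms gives q(s) = 5s^3 + 6s^2 - 5s + 1.
Check: q(6) = 1267. ✓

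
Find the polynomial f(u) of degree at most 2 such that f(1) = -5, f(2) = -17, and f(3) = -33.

Write f(u) = au^2 + bu + c. Substituting each data point gives a linear system:
  a + b + c = -5
  4a + 2b + c = -17
  9a + 3b + c = -33
Solving the system yields a = -2, b = -6, c = 3.
So f(u) = -2u^2 - 6u + 3.
Check: f(1) = -5. ✓

f(u) = -2u^2 - 6u + 3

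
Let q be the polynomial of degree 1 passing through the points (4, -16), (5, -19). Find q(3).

-13

Using the Lagrange interpolation formula with nodes 4, 5:
  L_0(u) = (u - 5) / -1
  L_1(u) = (u - 4) / 1
Then q(u) = -16·L_0(u) - 19·L_1(u).
Expanding and collecting terms gives q(u) = -3u - 4.
Evaluating at u = 3: q(3) = -13.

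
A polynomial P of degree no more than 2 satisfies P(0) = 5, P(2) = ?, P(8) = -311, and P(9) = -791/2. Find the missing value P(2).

-14

The 3 known points determine the degree-2 polynomial uniquely.
Write P(t) = at^2 + bt + c. Substituting each data point gives a linear system:
  c = 5
  64a + 8b + c = -311
  81a + 9b + c = -791/2
Solving the system yields a = -5, b = 1/2, c = 5.
So P(t) = -5t^2 + (1/2)t + 5.
Then P(2) = -14.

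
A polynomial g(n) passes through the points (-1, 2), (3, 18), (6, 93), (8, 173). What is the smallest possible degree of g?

Divided differences on the nodes -1, 3, 6, 8:
  order 0: 2  18  93  173
  order 1: 4  25  40
  order 2: 3  3
  order 3: 0
The order-2 divided differences are all 3 (nonzero) and every higher order vanishes, so the data lies on a polynomial of degree exactly 2.

2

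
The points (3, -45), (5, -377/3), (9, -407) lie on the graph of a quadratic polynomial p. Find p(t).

Write p(t) = at^2 + bt + c. Substituting each data point gives a linear system:
  9a + 3b + c = -45
  25a + 5b + c = -377/3
  81a + 9b + c = -407
Solving the system yields a = -5, b = -1/3, c = 1.
So p(t) = -5t^2 - (1/3)t + 1.
Check: p(3) = -45. ✓

p(t) = -5t^2 - (1/3)t + 1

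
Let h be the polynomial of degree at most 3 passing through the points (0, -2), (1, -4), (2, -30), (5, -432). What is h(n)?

Using the Lagrange interpolation formula with nodes 0, 1, 2, 5:
  L_0(n) = (n - 1)(n - 2)(n - 5) / -10
  L_1(n) = n(n - 2)(n - 5) / 4
  L_2(n) = n(n - 1)(n - 5) / -6
  L_3(n) = n(n - 1)(n - 2) / 60
Then h(n) = -2·L_0(n) - 4·L_1(n) - 30·L_2(n) - 432·L_3(n).
Expanding and collecting terms gives h(n) = -3n^3 - 3n^2 + 4n - 2.
Check: h(0) = -2. ✓

h(n) = -3n^3 - 3n^2 + 4n - 2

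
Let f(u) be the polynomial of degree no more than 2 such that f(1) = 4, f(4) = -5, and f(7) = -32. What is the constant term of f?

3

Write f(u) = au^2 + bu + c. Substituting each data point gives a linear system:
  a + b + c = 4
  16a + 4b + c = -5
  49a + 7b + c = -32
Solving the system yields a = -1, b = 2, c = 3.
So f(u) = -u^2 + 2u + 3.
The constant term is 3.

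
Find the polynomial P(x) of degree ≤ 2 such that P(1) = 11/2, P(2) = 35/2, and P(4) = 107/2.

Using the Lagrange interpolation formula with nodes 1, 2, 4:
  L_0(x) = (x - 2)(x - 4) / 3
  L_1(x) = (x - 1)(x - 4) / -2
  L_2(x) = (x - 1)(x - 2) / 6
Then P(x) = 11/2·L_0(x) + 35/2·L_1(x) + 107/2·L_2(x).
Expanding and collecting terms gives P(x) = 2x^2 + 6x - 5/2.
Check: P(1) = 11/2. ✓

P(x) = 2x^2 + 6x - 5/2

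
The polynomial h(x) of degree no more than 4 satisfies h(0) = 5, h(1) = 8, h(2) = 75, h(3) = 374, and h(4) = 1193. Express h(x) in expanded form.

Write h(x) = ax^4 + bx^3 + cx^2 + dx + e. Substituting each data point gives a linear system:
  e = 5
  a + b + c + d + e = 8
  16a + 8b + 4c + 2d + e = 75
  81a + 27b + 9c + 3d + e = 374
  256a + 64b + 16c + 4d + e = 1193
Solving the system yields a = 5, b = -2, c = 3, d = -3, e = 5.
So h(x) = 5x^4 - 2x^3 + 3x^2 - 3x + 5.
Check: h(4) = 1193. ✓

h(x) = 5x^4 - 2x^3 + 3x^2 - 3x + 5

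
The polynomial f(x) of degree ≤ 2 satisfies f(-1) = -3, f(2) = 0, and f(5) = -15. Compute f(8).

-48

Forward differences of the values at x = -1, 2, 5:
  f  : -3  0  -15
  Δ  : 3  -15
  Δ^2: -18
The second differences are constant, confirming degree 2.
Interpolating (Newton forward form) and evaluating at x = 8 gives f(8) = -48.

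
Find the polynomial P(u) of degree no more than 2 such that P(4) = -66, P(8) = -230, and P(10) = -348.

P(u) = -3u^2 - 5u + 2

Write P(u) = au^2 + bu + c. Substituting each data point gives a linear system:
  16a + 4b + c = -66
  64a + 8b + c = -230
  100a + 10b + c = -348
Solving the system yields a = -3, b = -5, c = 2.
So P(u) = -3u² - 5u + 2.
Check: P(4) = -66. ✓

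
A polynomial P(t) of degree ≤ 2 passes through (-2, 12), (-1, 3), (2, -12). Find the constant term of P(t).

-4

Write P(t) = at^2 + bt + c. Substituting each data point gives a linear system:
  4a - 2b + c = 12
  a - b + c = 3
  4a + 2b + c = -12
Solving the system yields a = 1, b = -6, c = -4.
So P(t) = t^2 - 6t - 4.
The constant term is -4.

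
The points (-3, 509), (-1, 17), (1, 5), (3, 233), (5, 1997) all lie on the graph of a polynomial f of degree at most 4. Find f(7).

8129

Forward differences of the values at n = -3, -1, 1, 3, 5:
  f  : 509  17  5  233  1997
  Δ  : -492  -12  228  1764
  Δ^2: 480  240  1536
  Δ^3: -240  1296
  Δ^4: 1536
The fourth differences are constant, confirming degree 4.
Interpolating (Newton forward form) and evaluating at n = 7 gives f(7) = 8129.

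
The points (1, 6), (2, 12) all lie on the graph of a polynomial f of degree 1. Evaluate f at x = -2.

Write f(x) = ax + b. Substituting each data point gives a linear system:
  a + b = 6
  2a + b = 12
Solving the system yields a = 6, b = 0.
So f(x) = 6x.
Then f(-2) = -12.

-12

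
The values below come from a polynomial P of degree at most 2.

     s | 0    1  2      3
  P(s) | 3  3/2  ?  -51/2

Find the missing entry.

-8

The 3 known points determine the degree-2 polynomial uniquely.
Write P(s) = as^2 + bs + c. Substituting each data point gives a linear system:
  c = 3
  a + b + c = 3/2
  9a + 3b + c = -51/2
Solving the system yields a = -4, b = 5/2, c = 3.
So P(s) = -4s^2 + (5/2)s + 3.
Then P(2) = -8.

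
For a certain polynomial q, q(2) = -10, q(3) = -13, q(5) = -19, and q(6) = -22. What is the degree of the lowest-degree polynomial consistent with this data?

Divided differences on the nodes 2, 3, 5, 6:
  order 0: -10  -13  -19  -22
  order 1: -3  -3  -3
  order 2: 0  0
  order 3: 0
The order-1 divided differences are all -3 (nonzero) and every higher order vanishes, so the data lies on a polynomial of degree exactly 1.

1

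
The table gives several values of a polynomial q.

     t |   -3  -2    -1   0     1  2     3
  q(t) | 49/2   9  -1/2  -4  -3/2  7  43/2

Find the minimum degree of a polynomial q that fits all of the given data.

2

Forward differences of the values at t = -3, -2, -1, 0, 1, 2, 3:
  q  : 49/2  9  -1/2  -4  -3/2  7  43/2
  Δ  : -31/2  -19/2  -7/2  5/2  17/2  29/2
  Δ^2: 6  6  6  6  6
  Δ^3: 0  0  0  0
  Δ^4: 0  0  0
  Δ^5: 0  0
  Δ^6: 0
The second differences are constant (6) and nonzero, while all higher differences vanish, so the minimal degree is 2.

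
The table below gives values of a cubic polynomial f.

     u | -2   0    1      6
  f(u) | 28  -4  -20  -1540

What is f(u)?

Write f(u) = au^3 + bu^2 + cu + d. Substituting each data point gives a linear system:
  -8a + 4b - 2c + d = 28
  d = -4
  a + b + c + d = -20
  216a + 36b + 6c + d = -1540
Solving the system yields a = -6, b = -6, c = -4, d = -4.
So f(u) = -6u^3 - 6u^2 - 4u - 4.
Check: f(-2) = 28. ✓

f(u) = -6u^3 - 6u^2 - 4u - 4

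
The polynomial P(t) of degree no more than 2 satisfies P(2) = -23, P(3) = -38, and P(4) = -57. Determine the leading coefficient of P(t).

Write P(t) = at^2 + bt + c. Substituting each data point gives a linear system:
  4a + 2b + c = -23
  9a + 3b + c = -38
  16a + 4b + c = -57
Solving the system yields a = -2, b = -5, c = -5.
So P(t) = -2t² - 5t - 5.
The leading coefficient is -2.

-2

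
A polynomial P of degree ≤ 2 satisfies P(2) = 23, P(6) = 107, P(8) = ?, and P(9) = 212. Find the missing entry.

The 3 known points determine the degree-2 polynomial uniquely.
Write P(x) = ax^2 + bx + c. Substituting each data point gives a linear system:
  4a + 2b + c = 23
  36a + 6b + c = 107
  81a + 9b + c = 212
Solving the system yields a = 2, b = 5, c = 5.
So P(x) = 2x^2 + 5x + 5.
Then P(8) = 173.

173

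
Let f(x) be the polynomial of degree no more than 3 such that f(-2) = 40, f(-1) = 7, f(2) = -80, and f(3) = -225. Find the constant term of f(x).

Write f(x) = ax^3 + bx^2 + cx + d. Substituting each data point gives a linear system:
  -8a + 4b - 2c + d = 40
  -a + b - c + d = 7
  8a + 4b + 2c + d = -80
  27a + 9b + 3c + d = -225
Solving the system yields a = -6, b = -5, c = -6, d = 0.
So f(x) = -6x³ - 5x² - 6x.
The constant term is 0.

0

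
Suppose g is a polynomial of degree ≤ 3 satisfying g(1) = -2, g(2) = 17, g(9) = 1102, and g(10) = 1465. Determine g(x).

Using the Lagrange interpolation formula with nodes 1, 2, 9, 10:
  L_0(x) = (x - 2)(x - 9)(x - 10) / -72
  L_1(x) = (x - 1)(x - 9)(x - 10) / 56
  L_2(x) = (x - 1)(x - 2)(x - 10) / -56
  L_3(x) = (x - 1)(x - 2)(x - 9) / 72
Then g(x) = -2·L_0(x) + 17·L_1(x) + 1102·L_2(x) + 1465·L_3(x).
Expanding and collecting terms gives g(x) = x^3 + 5x^2 - 3x - 5.
Check: g(2) = 17. ✓

g(x) = x^3 + 5x^2 - 3x - 5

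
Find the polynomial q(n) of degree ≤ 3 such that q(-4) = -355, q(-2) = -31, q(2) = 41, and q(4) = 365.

q(n) = 6n^3 - 6n + 5

Using the Lagrange interpolation formula with nodes -4, -2, 2, 4:
  L_0(n) = (n + 2)(n - 2)(n - 4) / -96
  L_1(n) = (n + 4)(n - 2)(n - 4) / 48
  L_2(n) = (n + 4)(n + 2)(n - 4) / -48
  L_3(n) = (n + 4)(n + 2)(n - 2) / 96
Then q(n) = -355·L_0(n) - 31·L_1(n) + 41·L_2(n) + 365·L_3(n).
Expanding and collecting terms gives q(n) = 6n^3 - 6n + 5.
Check: q(4) = 365. ✓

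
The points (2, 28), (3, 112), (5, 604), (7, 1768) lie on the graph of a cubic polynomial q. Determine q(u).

Write q(u) = au^3 + bu^2 + cu + d. Substituting each data point gives a linear system:
  8a + 4b + 2c + d = 28
  27a + 9b + 3c + d = 112
  125a + 25b + 5c + d = 604
  343a + 49b + 7c + d = 1768
Solving the system yields a = 6, b = -6, c = 0, d = 4.
So q(u) = 6u³ - 6u² + 4.
Check: q(7) = 1768. ✓

q(u) = 6u^3 - 6u^2 + 4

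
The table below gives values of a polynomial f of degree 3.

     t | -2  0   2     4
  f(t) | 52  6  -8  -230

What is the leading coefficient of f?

-5

Write f(t) = at^3 + bt^2 + ct + d. Substituting each data point gives a linear system:
  -8a + 4b - 2c + d = 52
  d = 6
  8a + 4b + 2c + d = -8
  64a + 16b + 4c + d = -230
Solving the system yields a = -5, b = 4, c = 5, d = 6.
So f(t) = -5t^3 + 4t^2 + 5t + 6.
The leading coefficient is -5.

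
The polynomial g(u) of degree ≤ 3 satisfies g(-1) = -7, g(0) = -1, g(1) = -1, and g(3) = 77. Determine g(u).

Write g(u) = au^3 + bu^2 + cu + d. Substituting each data point gives a linear system:
  -a + b - c + d = -7
  d = -1
  a + b + c + d = -1
  27a + 9b + 3c + d = 77
Solving the system yields a = 4, b = -3, c = -1, d = -1.
So g(u) = 4u^3 - 3u^2 - u - 1.
Check: g(3) = 77. ✓

g(u) = 4u^3 - 3u^2 - u - 1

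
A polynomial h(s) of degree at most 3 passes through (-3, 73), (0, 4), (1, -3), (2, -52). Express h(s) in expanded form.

Using the Lagrange interpolation formula with nodes -3, 0, 1, 2:
  L_0(s) = s(s - 1)(s - 2) / -60
  L_1(s) = (s + 3)(s - 1)(s - 2) / 6
  L_2(s) = (s + 3)s(s - 2) / -4
  L_3(s) = (s + 3)s(s - 1) / 10
Then h(s) = 73·L_0(s) + 4·L_1(s) - 3·L_2(s) - 52·L_3(s).
Expanding and collecting terms gives h(s) = -5s^3 - 6s^2 + 4s + 4.
Check: h(1) = -3. ✓

h(s) = -5s^3 - 6s^2 + 4s + 4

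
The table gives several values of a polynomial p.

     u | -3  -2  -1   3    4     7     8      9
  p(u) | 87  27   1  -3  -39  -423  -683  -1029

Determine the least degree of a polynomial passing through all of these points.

Divided differences on the nodes -3, -2, -1, 3, 4, 7, 8, 9:
  order 0: 87  27  1  -3  -39  -423  -683  -1029
  order 1: -60  -26  -1  -36  -128  -260  -346
  order 2: 17  5  -7  -23  -33  -43
  order 3: -2  -2  -2  -2  -2
  order 4: 0  0  0  0
  order 5: 0  0  0
  order 6: 0  0
  order 7: 0
The order-3 divided differences are all -2 (nonzero) and every higher order vanishes, so the data lies on a polynomial of degree exactly 3.

3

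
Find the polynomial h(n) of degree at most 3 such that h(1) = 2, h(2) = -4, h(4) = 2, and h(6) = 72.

Write h(n) = an^3 + bn^2 + cn + d. Substituting each data point gives a linear system:
  a + b + c + d = 2
  8a + 4b + 2c + d = -4
  64a + 16b + 4c + d = 2
  216a + 36b + 6c + d = 72
Solving the system yields a = 1, b = -4, c = -1, d = 6.
So h(n) = n^3 - 4n^2 - n + 6.
Check: h(1) = 2. ✓

h(n) = n^3 - 4n^2 - n + 6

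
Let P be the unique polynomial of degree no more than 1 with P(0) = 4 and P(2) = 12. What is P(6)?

28

Write P(t) = at + b. Substituting each data point gives a linear system:
  b = 4
  2a + b = 12
Solving the system yields a = 4, b = 4.
So P(t) = 4t + 4.
Then P(6) = 28.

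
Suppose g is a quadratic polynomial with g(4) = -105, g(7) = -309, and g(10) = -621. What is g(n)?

g(n) = -6n^2 - 2n - 1

Write g(n) = an^2 + bn + c. Substituting each data point gives a linear system:
  16a + 4b + c = -105
  49a + 7b + c = -309
  100a + 10b + c = -621
Solving the system yields a = -6, b = -2, c = -1.
So g(n) = -6n^2 - 2n - 1.
Check: g(10) = -621. ✓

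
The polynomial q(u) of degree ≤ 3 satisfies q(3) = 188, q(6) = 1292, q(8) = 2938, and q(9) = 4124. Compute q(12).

9494

Using the Lagrange interpolation formula with nodes 3, 6, 8, 9:
  L_0(u) = (u - 6)(u - 8)(u - 9) / -90
  L_1(u) = (u - 3)(u - 8)(u - 9) / 18
  L_2(u) = (u - 3)(u - 6)(u - 9) / -10
  L_3(u) = (u - 3)(u - 6)(u - 8) / 18
Then q(u) = 188·L_0(u) + 1292·L_1(u) + 2938·L_2(u) + 4124·L_3(u).
Expanding and collecting terms gives q(u) = 5u^3 + 6u^2 - u + 2.
Evaluating at u = 12: q(12) = 9494.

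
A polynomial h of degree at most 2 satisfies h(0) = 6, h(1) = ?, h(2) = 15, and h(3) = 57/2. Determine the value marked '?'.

On equispaced nodes a degree-2 polynomial has vanishing third forward difference, so
  - h(0) + 3·h(1) - 3·h(2) + h(3) = 0.
Substituting the known values and solving for h(1):
  3·h(1) = 45/2
  h(1) = 15/2.

15/2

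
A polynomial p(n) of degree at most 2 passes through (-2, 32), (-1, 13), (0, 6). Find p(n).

p(n) = 6n^2 - n + 6

Using the Lagrange interpolation formula with nodes -2, -1, 0:
  L_0(n) = (n + 1)n / 2
  L_1(n) = (n + 2)n / -1
  L_2(n) = (n + 2)(n + 1) / 2
Then p(n) = 32·L_0(n) + 13·L_1(n) + 6·L_2(n).
Expanding and collecting terms gives p(n) = 6n^2 - n + 6.
Check: p(-1) = 13. ✓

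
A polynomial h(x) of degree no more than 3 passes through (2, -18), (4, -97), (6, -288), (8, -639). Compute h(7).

Write h(x) = ax^3 + bx^2 + cx + d. Substituting each data point gives a linear system:
  8a + 4b + 2c + d = -18
  64a + 16b + 4c + d = -97
  216a + 36b + 6c + d = -288
  512a + 64b + 8c + d = -639
Solving the system yields a = -1, b = -2, c = 1/2, d = -3.
So h(x) = -x³ - 2x² + (1/2)x - 3.
Then h(7) = -881/2.

-881/2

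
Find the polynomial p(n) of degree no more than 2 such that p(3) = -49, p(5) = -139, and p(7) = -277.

p(n) = -6n^2 + 3n - 4

Using the Lagrange interpolation formula with nodes 3, 5, 7:
  L_0(n) = (n - 5)(n - 7) / 8
  L_1(n) = (n - 3)(n - 7) / -4
  L_2(n) = (n - 3)(n - 5) / 8
Then p(n) = -49·L_0(n) - 139·L_1(n) - 277·L_2(n).
Expanding and collecting terms gives p(n) = -6n^2 + 3n - 4.
Check: p(7) = -277. ✓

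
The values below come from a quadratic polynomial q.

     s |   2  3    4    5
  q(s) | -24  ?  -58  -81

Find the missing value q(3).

-39

The 3 known points determine the degree-2 polynomial uniquely.
Write q(s) = as^2 + bs + c. Substituting each data point gives a linear system:
  4a + 2b + c = -24
  16a + 4b + c = -58
  25a + 5b + c = -81
Solving the system yields a = -2, b = -5, c = -6.
So q(s) = -2s^2 - 5s - 6.
Then q(3) = -39.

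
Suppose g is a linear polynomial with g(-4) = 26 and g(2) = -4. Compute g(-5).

31

Using the Lagrange interpolation formula with nodes -4, 2:
  L_0(u) = (u - 2) / -6
  L_1(u) = (u + 4) / 6
Then g(u) = 26·L_0(u) - 4·L_1(u).
Expanding and collecting terms gives g(u) = -5u + 6.
Evaluating at u = -5: g(-5) = 31.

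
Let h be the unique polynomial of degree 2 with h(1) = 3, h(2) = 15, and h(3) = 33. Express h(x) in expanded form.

Using the Lagrange interpolation formula with nodes 1, 2, 3:
  L_0(x) = (x - 2)(x - 3) / 2
  L_1(x) = (x - 1)(x - 3) / -1
  L_2(x) = (x - 1)(x - 2) / 2
Then h(x) = 3·L_0(x) + 15·L_1(x) + 33·L_2(x).
Expanding and collecting terms gives h(x) = 3x^2 + 3x - 3.
Check: h(1) = 3. ✓

h(x) = 3x^2 + 3x - 3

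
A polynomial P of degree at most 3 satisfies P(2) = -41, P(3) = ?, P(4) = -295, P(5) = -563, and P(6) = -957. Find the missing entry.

The 4 known points determine the degree-3 polynomial uniquely.
Write P(u) = au^3 + bu^2 + cu + d. Substituting each data point gives a linear system:
  8a + 4b + 2c + d = -41
  64a + 16b + 4c + d = -295
  125a + 25b + 5c + d = -563
  216a + 36b + 6c + d = -957
Solving the system yields a = -4, b = -3, c = 3, d = -3.
So P(u) = -4u³ - 3u² + 3u - 3.
Then P(3) = -129.

-129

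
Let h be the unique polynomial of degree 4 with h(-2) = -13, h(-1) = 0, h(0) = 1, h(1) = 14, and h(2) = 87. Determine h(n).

h(n) = n^4 + 6n^3 + 5n^2 + n + 1

Write h(n) = an^4 + bn^3 + cn^2 + dn + e. Substituting each data point gives a linear system:
  16a - 8b + 4c - 2d + e = -13
  a - b + c - d + e = 0
  e = 1
  a + b + c + d + e = 14
  16a + 8b + 4c + 2d + e = 87
Solving the system yields a = 1, b = 6, c = 5, d = 1, e = 1.
So h(n) = n⁴ + 6n³ + 5n² + n + 1.
Check: h(2) = 87. ✓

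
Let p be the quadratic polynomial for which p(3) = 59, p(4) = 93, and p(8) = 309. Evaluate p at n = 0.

5

Using the Lagrange interpolation formula with nodes 3, 4, 8:
  L_0(n) = (n - 4)(n - 8) / 5
  L_1(n) = (n - 3)(n - 8) / -4
  L_2(n) = (n - 3)(n - 4) / 20
Then p(n) = 59·L_0(n) + 93·L_1(n) + 309·L_2(n).
Expanding and collecting terms gives p(n) = 4n² + 6n + 5.
Evaluating at n = 0: p(0) = 5.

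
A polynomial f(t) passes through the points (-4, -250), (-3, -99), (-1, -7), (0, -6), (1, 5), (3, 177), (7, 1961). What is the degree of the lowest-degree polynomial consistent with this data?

3

Divided differences on the nodes -4, -3, -1, 0, 1, 3, 7:
  order 0: -250  -99  -7  -6  5  177  1961
  order 1: 151  46  1  11  86  446
  order 2: -35  -15  5  25  60
  order 3: 5  5  5  5
  order 4: 0  0  0
  order 5: 0  0
  order 6: 0
The order-3 divided differences are all 5 (nonzero) and every higher order vanishes, so the data lies on a polynomial of degree exactly 3.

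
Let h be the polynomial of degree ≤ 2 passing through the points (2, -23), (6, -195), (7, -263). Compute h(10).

Using the Lagrange interpolation formula with nodes 2, 6, 7:
  L_0(n) = (n - 6)(n - 7) / 20
  L_1(n) = (n - 2)(n - 7) / -4
  L_2(n) = (n - 2)(n - 6) / 5
Then h(n) = -23·L_0(n) - 195·L_1(n) - 263·L_2(n).
Expanding and collecting terms gives h(n) = -5n^2 - 3n + 3.
Evaluating at n = 10: h(10) = -527.

-527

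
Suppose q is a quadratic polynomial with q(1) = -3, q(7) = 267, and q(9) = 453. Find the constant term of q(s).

Write q(s) = as^2 + bs + c. Substituting each data point gives a linear system:
  a + b + c = -3
  49a + 7b + c = 267
  81a + 9b + c = 453
Solving the system yields a = 6, b = -3, c = -6.
So q(s) = 6s² - 3s - 6.
The constant term is -6.

-6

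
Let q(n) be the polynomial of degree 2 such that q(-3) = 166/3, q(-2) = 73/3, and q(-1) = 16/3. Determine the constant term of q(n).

Write q(n) = an^2 + bn + c. Substituting each data point gives a linear system:
  9a - 3b + c = 166/3
  4a - 2b + c = 73/3
  a - b + c = 16/3
Solving the system yields a = 6, b = -1, c = -5/3.
So q(n) = 6n² - n - 5/3.
The constant term is -5/3.

-5/3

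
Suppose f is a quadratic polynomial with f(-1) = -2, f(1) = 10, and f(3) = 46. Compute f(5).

Write f(x) = ax^2 + bx + c. Substituting each data point gives a linear system:
  a - b + c = -2
  a + b + c = 10
  9a + 3b + c = 46
Solving the system yields a = 3, b = 6, c = 1.
So f(x) = 3x^2 + 6x + 1.
Then f(5) = 106.

106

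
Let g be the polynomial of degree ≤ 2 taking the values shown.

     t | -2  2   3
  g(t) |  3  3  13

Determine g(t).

g(t) = 2t^2 - 5

Write g(t) = at^2 + bt + c. Substituting each data point gives a linear system:
  4a - 2b + c = 3
  4a + 2b + c = 3
  9a + 3b + c = 13
Solving the system yields a = 2, b = 0, c = -5.
So g(t) = 2t² - 5.
Check: g(-2) = 3. ✓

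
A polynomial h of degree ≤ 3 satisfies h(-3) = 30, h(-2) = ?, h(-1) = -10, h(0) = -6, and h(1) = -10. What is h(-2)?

On equispaced nodes a degree-3 polynomial has vanishing fourth forward difference, so
  h(-3) - 4·h(-2) + 6·h(-1) - 4·h(0) + h(1) = 0.
Substituting the known values and solving for h(-2):
  -4·h(-2) = 16
  h(-2) = -4.

-4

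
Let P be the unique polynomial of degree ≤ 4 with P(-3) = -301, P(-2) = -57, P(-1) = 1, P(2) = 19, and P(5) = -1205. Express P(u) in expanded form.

Write P(u) = au^4 + bu^3 + cu^2 + du + e. Substituting each data point gives a linear system:
  81a - 27b + 9c - 3d + e = -301
  16a - 8b + 4c - 2d + e = -57
  a - b + c - d + e = 1
  16a + 8b + 4c + 2d + e = 19
  625a + 125b + 25c + 5d + e = -1205
Solving the system yields a = -3, b = 4, c = 6, d = 3, e = 5.
So P(u) = -3u⁴ + 4u³ + 6u² + 3u + 5.
Check: P(-3) = -301. ✓

P(u) = -3u^4 + 4u^3 + 6u^2 + 3u + 5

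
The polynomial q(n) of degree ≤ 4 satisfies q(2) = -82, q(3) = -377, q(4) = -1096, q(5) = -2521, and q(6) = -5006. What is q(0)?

Using the Lagrange interpolation formula with nodes 2, 3, 4, 5, 6:
  L_0(n) = (n - 3)(n - 4)(n - 5)(n - 6) / 24
  L_1(n) = (n - 2)(n - 4)(n - 5)(n - 6) / -6
  L_2(n) = (n - 2)(n - 3)(n - 5)(n - 6) / 4
  L_3(n) = (n - 2)(n - 3)(n - 4)(n - 6) / -6
  L_4(n) = (n - 2)(n - 3)(n - 4)(n - 5) / 24
Then q(n) = -82·L_0(n) - 377·L_1(n) - 1096·L_2(n) - 2521·L_3(n) - 5006·L_4(n).
Expanding and collecting terms gives q(n) = -3n^4 - 5n^3 - 2n^2 + 5n + 4.
Evaluating at n = 0: q(0) = 4.

4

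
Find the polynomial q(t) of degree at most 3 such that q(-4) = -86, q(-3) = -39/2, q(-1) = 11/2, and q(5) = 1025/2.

q(t) = 3t^3 + 6t^2 - (5/2)t

Using the Lagrange interpolation formula with nodes -4, -3, -1, 5:
  L_0(t) = (t + 3)(t + 1)(t - 5) / -27
  L_1(t) = (t + 4)(t + 1)(t - 5) / 16
  L_2(t) = (t + 4)(t + 3)(t - 5) / -36
  L_3(t) = (t + 4)(t + 3)(t + 1) / 432
Then q(t) = -86·L_0(t) - 39/2·L_1(t) + 11/2·L_2(t) + 1025/2·L_3(t).
Expanding and collecting terms gives q(t) = 3t³ + 6t² - (5/2)t.
Check: q(5) = 1025/2. ✓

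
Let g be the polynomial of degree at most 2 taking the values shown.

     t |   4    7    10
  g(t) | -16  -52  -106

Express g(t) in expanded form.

g(t) = -t^2 - t + 4

Using the Lagrange interpolation formula with nodes 4, 7, 10:
  L_0(t) = (t - 7)(t - 10) / 18
  L_1(t) = (t - 4)(t - 10) / -9
  L_2(t) = (t - 4)(t - 7) / 18
Then g(t) = -16·L_0(t) - 52·L_1(t) - 106·L_2(t).
Expanding and collecting terms gives g(t) = -t^2 - t + 4.
Check: g(7) = -52. ✓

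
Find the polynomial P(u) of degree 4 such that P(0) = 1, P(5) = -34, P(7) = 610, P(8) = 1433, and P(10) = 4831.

Using the Lagrange interpolation formula with nodes 0, 5, 7, 8, 10:
  L_0(u) = (u - 5)(u - 7)(u - 8)(u - 10) / 2800
  L_1(u) = u(u - 7)(u - 8)(u - 10) / -150
  L_2(u) = u(u - 5)(u - 8)(u - 10) / 42
  L_3(u) = u(u - 5)(u - 7)(u - 10) / -48
  L_4(u) = u(u - 5)(u - 7)(u - 8) / 300
Then P(u) = 1·L_0(u) - 34·L_1(u) + 610·L_2(u) + 1433·L_3(u) + 4831·L_4(u).
Expanding and collecting terms gives P(u) = u^4 - 5u^3 - 2u^2 + 3u + 1.
Check: P(0) = 1. ✓

P(u) = u^4 - 5u^3 - 2u^2 + 3u + 1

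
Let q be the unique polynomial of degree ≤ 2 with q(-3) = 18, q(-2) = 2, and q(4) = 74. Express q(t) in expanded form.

q(t) = 4t^2 + 4t - 6

Write q(t) = at^2 + bt + c. Substituting each data point gives a linear system:
  9a - 3b + c = 18
  4a - 2b + c = 2
  16a + 4b + c = 74
Solving the system yields a = 4, b = 4, c = -6.
So q(t) = 4t^2 + 4t - 6.
Check: q(-3) = 18. ✓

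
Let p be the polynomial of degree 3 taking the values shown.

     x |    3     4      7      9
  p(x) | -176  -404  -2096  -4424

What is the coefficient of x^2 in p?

Write p(x) = ax^3 + bx^2 + cx + d. Substituting each data point gives a linear system:
  27a + 9b + 3c + d = -176
  64a + 16b + 4c + d = -404
  343a + 49b + 7c + d = -2096
  729a + 81b + 9c + d = -4424
Solving the system yields a = -6, b = 0, c = -6, d = 4.
So p(x) = -6x^3 - 6x + 4.
The coefficient of x^2 is 0.

0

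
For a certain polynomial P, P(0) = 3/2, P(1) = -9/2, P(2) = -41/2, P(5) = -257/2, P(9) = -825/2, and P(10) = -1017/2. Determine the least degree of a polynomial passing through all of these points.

Divided differences on the nodes 0, 1, 2, 5, 9, 10:
  order 0: 3/2  -9/2  -41/2  -257/2  -825/2  -1017/2
  order 1: -6  -16  -36  -71  -96
  order 2: -5  -5  -5  -5
  order 3: 0  0  0
  order 4: 0  0
  order 5: 0
The order-2 divided differences are all -5 (nonzero) and every higher order vanishes, so the data lies on a polynomial of degree exactly 2.

2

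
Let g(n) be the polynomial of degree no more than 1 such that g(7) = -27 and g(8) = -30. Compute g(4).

Write g(n) = an + b. Substituting each data point gives a linear system:
  7a + b = -27
  8a + b = -30
Solving the system yields a = -3, b = -6.
So g(n) = -3n - 6.
Then g(4) = -18.

-18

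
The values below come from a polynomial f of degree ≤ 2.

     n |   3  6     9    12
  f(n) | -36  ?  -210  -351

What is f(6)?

On equispaced nodes a degree-2 polynomial has vanishing third forward difference, so
  - f(3) + 3·f(6) - 3·f(9) + f(12) = 0.
Substituting the known values and solving for f(6):
  3·f(6) = -315
  f(6) = -105.

-105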